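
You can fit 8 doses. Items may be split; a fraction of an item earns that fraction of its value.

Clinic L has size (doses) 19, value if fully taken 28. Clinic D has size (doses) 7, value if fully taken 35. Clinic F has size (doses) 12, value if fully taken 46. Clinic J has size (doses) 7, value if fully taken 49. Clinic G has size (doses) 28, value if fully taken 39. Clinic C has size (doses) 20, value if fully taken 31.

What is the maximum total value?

Sort by value density: Clinic J 49/7≈7, Clinic D 35/7≈5, Clinic F 46/12≈3.83, Clinic C 31/20≈1.55, Clinic L 28/19≈1.47, Clinic G 39/28≈1.39.
All 7 doses of Clinic J fit (value 49) → 1 remain.
1 doses left: a 1/7 share of Clinic D gives 35×1/7 = 5.
Total value = 54.

54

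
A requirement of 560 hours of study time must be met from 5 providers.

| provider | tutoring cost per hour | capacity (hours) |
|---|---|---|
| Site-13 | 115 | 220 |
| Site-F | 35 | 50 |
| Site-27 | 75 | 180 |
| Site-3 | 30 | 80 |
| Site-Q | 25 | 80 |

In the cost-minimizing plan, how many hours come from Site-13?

170

Use providers in increasing cost order.
Site-Q at 25: take all 80 hours — 480 still needed.
Take 80 from Site-3 at 30 — need 400 more.
Site-F (35): use full 50 — 350 hours to go.
Site-27 (75): use full 180 — 170 hours to go.
Site-13 at 115: take 170 of its 220 — requirement met.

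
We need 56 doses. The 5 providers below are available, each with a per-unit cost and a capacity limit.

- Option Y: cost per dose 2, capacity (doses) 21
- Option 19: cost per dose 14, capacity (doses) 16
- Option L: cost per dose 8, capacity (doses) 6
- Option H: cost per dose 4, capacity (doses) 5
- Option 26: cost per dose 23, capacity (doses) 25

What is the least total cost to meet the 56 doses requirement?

Fill from the cheapest provider first.
Take 21 from Option Y at 2 → need 35 more.
Option H (4): use full 5 → 30 doses to go.
Take 6 from Option L at 8 → need 24 more.
Option 19 at 14: take all 16 doses → 8 still needed.
Take 8 from Option 26 at 23 to finish.
Cost = 21×2 + 5×4 + 6×8 + 16×14 + 8×23 = 518.

518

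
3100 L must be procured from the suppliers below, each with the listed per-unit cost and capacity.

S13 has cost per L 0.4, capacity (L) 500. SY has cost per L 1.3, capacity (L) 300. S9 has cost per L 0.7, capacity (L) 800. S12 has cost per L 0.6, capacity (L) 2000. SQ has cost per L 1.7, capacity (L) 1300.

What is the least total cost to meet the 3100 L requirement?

1820

Use suppliers in increasing cost order.
Take 500 from S13 at 0.4 ; need 2600 more.
S12 (0.6): use full 2000 ; 600 L to go.
Take 600 from S9 at 0.7 to finish.
SY, SQ: unused.
Cost = 500×0.4 + 2000×0.6 + 600×0.7 = 1820.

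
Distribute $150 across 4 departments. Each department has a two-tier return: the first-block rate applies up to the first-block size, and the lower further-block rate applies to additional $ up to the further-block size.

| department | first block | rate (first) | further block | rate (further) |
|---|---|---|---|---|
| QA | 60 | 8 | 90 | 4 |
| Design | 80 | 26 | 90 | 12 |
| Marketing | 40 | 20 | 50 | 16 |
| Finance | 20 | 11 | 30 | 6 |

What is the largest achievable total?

Treat each block as its own option and order by rate: Design/first 26 > Marketing/first 20 > Marketing/second 16 > Design/second 12 > Finance/first 11 > QA/first 8 > Finance/second 6 > QA/second 4.
Design first at 26: fill all 80 → 70 left.
Marketing/first (20): +40 → 30 left.
Marketing/second: +30 of 50 at 16; pool empty.
Total = 26×80 + 20×40 + 16×30 = 3360.

3360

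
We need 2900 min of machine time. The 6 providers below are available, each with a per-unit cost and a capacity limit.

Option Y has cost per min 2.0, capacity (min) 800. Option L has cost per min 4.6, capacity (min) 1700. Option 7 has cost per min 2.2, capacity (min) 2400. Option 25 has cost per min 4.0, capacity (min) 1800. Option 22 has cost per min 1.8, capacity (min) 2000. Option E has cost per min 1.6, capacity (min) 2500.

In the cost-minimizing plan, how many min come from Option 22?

Use providers in increasing cost order.
Option E (1.6): use full 2500 — 400 min to go.
Option 22 (1.8): take the remaining 400 — done.
Option Y, Option 7, Option 25, Option L: unused.

400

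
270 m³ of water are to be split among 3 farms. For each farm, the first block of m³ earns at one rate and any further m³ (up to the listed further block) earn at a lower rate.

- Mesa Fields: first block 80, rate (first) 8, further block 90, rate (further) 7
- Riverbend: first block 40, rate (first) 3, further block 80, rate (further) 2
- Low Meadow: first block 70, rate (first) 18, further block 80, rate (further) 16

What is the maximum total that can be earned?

3460

Treat each block as its own option and order by rate: Low Meadow/tier1 18 > Low Meadow/tier2 16 > Mesa Fields/tier1 8 > Mesa Fields/tier2 7 > Riverbend/tier1 3 > Riverbend/tier2 2.
Low Meadow/tier1 (18): +70 — 200 left.
Low Meadow/tier2 (16): +80 — 120 left.
Fill Mesa Fields tier1 block (80 at 8) — 40 left.
Mesa Fields/tier2: +40 of 90 at 7; pool empty.
Total = 18×70 + 16×80 + 8×80 + 7×40 = 3460.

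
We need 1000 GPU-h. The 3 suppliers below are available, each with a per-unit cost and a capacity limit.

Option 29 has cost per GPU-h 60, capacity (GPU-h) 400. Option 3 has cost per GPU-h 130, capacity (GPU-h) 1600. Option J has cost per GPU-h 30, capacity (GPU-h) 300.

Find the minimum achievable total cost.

72000

Fill from the cheapest supplier first.
Option J at 30: take all 300 GPU-h — 700 still needed.
Option 29 (60): use full 400 — 300 GPU-h to go.
Option 3 at 130: take 300 of its 1600 — requirement met.
Cost = 300×30 + 400×60 + 300×130 = 72000.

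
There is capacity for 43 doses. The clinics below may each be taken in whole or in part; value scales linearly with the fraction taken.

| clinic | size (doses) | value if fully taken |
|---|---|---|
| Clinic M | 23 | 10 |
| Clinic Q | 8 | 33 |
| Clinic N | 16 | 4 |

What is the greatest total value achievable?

Rank by value-to-size ratio: Clinic Q 33/8≈4.12, Clinic M 10/23≈0.435, Clinic N 4/16≈0.25.
Clinic Q: take in full, 8 doses for value 33 ; 35 left.
Clinic M: take in full, 23 doses for value 10 ; 12 left.
Only 12 doses remain; take 12/16 of Clinic N for value 4×12/16 = 3.
Total value = 46.

46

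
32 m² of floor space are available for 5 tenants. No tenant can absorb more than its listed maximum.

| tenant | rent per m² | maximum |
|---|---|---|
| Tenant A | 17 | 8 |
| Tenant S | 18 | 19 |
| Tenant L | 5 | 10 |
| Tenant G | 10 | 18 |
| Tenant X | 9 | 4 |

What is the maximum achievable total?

Order the tenants by rent per m²: Tenant S 18 > Tenant A 17 > Tenant G 10 > Tenant X 9 > Tenant L 5.
Tenant S: +19 to 19 (cap) ; 13 left.
Tenant A: +8 to 8 (cap) ; 5 left.
Only 5 left; Tenant G takes them to reach 5.
Total = 17×8 + 18×19 + 10×5 = 528.

528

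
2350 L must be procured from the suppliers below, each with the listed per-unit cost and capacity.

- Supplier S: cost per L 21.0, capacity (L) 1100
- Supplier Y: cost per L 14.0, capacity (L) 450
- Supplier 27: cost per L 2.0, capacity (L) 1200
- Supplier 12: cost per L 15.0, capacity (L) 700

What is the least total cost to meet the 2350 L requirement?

19200

Use suppliers in increasing cost order.
Supplier 27 at 2.0: take all 1200 L ; 1150 still needed.
Take 450 from Supplier Y at 14.0 ; need 700 more.
Supplier 12 (15.0): use full 700 ; 0 L to go.
Supplier S: unused.
Cost = 1200×2.0 + 450×14.0 + 700×15.0 = 19200.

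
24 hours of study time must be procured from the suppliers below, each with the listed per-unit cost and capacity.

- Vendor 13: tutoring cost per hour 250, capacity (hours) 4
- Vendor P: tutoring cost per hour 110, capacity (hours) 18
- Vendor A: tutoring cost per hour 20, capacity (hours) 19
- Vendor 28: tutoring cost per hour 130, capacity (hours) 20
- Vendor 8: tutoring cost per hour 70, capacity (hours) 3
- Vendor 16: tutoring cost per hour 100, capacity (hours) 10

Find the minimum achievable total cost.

790

Cheapest first:
Take 19 from Vendor A at 20 — need 5 more.
Vendor 8 at 70: take all 3 hours — 2 still needed.
Vendor 16 (100): take the remaining 2 — done.
Vendor P, Vendor 28, Vendor 13: unused.
Cost = 19×20 + 3×70 + 2×100 = 790.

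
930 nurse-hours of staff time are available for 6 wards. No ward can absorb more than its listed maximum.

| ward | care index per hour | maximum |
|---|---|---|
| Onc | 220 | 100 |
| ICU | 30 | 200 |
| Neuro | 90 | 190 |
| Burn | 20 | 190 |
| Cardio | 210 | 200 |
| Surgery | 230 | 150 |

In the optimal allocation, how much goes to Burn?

90

Highest care index per hour first: Surgery 230 > Onc 220 > Cardio 210 > Neuro 90 > ICU 30 > Burn 20.
Surgery takes 150 to reach its cap of 150 — 780 left.
Onc: +100 to 100 (cap) — 680 left.
Give Cardio 200 to hit its cap of 200 — 480 left.
Neuro takes 190 to reach its cap of 190 — 290 left.
ICU: +200 to 200 (cap) — 90 left.
Only 90 left; Burn takes them to reach 90.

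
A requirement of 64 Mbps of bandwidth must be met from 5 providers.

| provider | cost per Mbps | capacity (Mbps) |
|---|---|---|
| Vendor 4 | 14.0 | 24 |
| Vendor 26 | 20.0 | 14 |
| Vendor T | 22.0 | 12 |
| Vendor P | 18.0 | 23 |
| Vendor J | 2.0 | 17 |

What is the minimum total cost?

Cheapest first:
Vendor J at 2.0: take all 17 Mbps ; 47 still needed.
Take 24 from Vendor 4 at 14.0 ; need 23 more.
Take 23 from Vendor P at 18.0 ; need 0 more.
Vendor 26, Vendor T: unused.
Cost = 17×2.0 + 24×14.0 + 23×18.0 = 784.

784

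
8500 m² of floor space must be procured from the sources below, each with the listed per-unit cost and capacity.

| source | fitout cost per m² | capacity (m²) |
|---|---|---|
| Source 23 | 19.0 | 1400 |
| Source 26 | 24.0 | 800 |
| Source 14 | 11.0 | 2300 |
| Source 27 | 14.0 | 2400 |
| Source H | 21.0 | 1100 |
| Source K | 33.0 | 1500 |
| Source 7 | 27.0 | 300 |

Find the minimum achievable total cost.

142500

Cheapest first:
Source 14 at 11.0: take all 2300 m² — 6200 still needed.
Source 27 (14.0): use full 2400 — 3800 m² to go.
Take 1400 from Source 23 at 19.0 — need 2400 more.
Source H at 21.0: take all 1100 m² — 1300 still needed.
Source 26 at 24.0: take all 800 m² — 500 still needed.
Source 7 at 27.0: take all 300 m² — 200 still needed.
Source K (33.0): take the remaining 200 — done.
Cost = 2300×11.0 + 2400×14.0 + 1400×19.0 + 1100×21.0 + 800×24.0 + 300×27.0 + 200×33.0 = 142500.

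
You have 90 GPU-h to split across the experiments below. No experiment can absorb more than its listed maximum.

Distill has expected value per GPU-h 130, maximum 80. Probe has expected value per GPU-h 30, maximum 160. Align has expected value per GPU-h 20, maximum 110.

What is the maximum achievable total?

10700

Highest expected value per GPU-h first: Distill 130 > Probe 30 > Align 20.
Distill takes 80 to reach its cap of 80 ; 10 left.
Only 10 left; Probe takes them to reach 10.
Total = 130×80 + 30×10 = 10700.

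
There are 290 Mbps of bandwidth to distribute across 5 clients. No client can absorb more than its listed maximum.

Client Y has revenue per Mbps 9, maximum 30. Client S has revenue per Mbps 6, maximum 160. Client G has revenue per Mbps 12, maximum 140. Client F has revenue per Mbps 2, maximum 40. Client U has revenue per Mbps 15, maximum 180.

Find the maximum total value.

4020

Rank by revenue per Mbps: Client U 15 > Client G 12 > Client Y 9 > Client S 6 > Client F 2.
Client U: +180 to 180 (cap) ; 110 left.
Client G: +110 (room for 140) → 110. Pool exhausted.
Total = 12×110 + 15×180 = 4020.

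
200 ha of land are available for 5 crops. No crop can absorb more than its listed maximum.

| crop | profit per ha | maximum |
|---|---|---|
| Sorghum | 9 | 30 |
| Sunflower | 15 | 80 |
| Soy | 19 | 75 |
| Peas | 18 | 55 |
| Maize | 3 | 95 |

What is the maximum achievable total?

Rank by profit per ha: Soy 19 > Peas 18 > Sunflower 15 > Sorghum 9 > Maize 3.
Give Soy 75 to hit its cap of 75 ; 125 left.
Peas takes 55 to reach its cap of 55 ; 70 left.
Sunflower has room for 80 but only 70 remain, so it gets 70.
Total = 15×70 + 19×75 + 18×55 = 3465.

3465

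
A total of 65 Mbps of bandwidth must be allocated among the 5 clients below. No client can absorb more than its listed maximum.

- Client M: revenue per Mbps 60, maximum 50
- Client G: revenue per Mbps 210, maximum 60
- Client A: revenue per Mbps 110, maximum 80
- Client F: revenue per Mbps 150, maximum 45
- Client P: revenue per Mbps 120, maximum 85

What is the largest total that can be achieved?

13350

Rank by revenue per Mbps: Client G 210 > Client F 150 > Client P 120 > Client A 110 > Client M 60.
Client G takes 60 to reach its cap of 60 — 5 left.
Client F: +5 (room for 45) → 5. Pool exhausted.
Total = 210×60 + 150×5 = 13350.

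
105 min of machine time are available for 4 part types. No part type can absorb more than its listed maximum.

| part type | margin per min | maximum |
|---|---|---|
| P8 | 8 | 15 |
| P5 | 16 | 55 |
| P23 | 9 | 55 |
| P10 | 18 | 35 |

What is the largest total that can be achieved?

1645

Rank by margin per min: P10 18 > P5 16 > P23 9 > P8 8.
P10 takes 35 to reach its cap of 35 → 70 left.
P5 takes 55 to reach its cap of 55 → 15 left.
P23 has room for 55 but only 15 remain, so it gets 15.
Total = 16×55 + 9×15 + 18×35 = 1645.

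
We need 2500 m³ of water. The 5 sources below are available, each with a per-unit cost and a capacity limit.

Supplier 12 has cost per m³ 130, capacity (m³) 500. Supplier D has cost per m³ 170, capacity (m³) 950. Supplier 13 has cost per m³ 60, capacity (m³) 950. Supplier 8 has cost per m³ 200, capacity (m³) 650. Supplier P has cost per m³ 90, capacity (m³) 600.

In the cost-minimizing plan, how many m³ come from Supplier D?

Cheapest first:
Supplier 13 at 60: take all 950 m³ — 1550 still needed.
Supplier P (90): use full 600 — 950 m³ to go.
Supplier 12 (130): use full 500 — 450 m³ to go.
Supplier D (170): take the remaining 450 — done.
Supplier 8: unused.

450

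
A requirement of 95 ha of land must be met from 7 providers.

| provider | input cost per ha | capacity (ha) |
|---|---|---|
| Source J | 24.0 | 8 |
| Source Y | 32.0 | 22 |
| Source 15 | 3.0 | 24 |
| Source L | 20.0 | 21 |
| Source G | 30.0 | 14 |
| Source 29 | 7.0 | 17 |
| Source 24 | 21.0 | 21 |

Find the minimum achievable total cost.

Use providers in increasing cost order.
Source 15 at 3.0: take all 24 ha — 71 still needed.
Source 29 (7.0): use full 17 — 54 ha to go.
Source L (20.0): use full 21 — 33 ha to go.
Take 21 from Source 24 at 21.0 — need 12 more.
Source J at 24.0: take all 8 ha — 4 still needed.
Take 4 from Source G at 30.0 to finish.
Source Y: unused.
Cost = 24×3.0 + 17×7.0 + 21×20.0 + 21×21.0 + 8×24.0 + 4×30.0 = 1364.

1364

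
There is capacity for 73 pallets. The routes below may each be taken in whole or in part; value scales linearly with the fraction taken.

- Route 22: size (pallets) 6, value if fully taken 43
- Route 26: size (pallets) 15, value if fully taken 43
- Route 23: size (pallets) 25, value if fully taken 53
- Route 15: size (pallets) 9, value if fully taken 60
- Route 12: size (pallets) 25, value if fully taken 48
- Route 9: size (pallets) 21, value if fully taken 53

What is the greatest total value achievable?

Sort by value density: Route 22 43/6≈7.17, Route 15 60/9≈6.67, Route 26 43/15≈2.87, Route 9 53/21≈2.52, Route 23 53/25≈2.12, Route 12 48/25≈1.92.
Take all of Route 22 (6 pallets, value 43) → 67 pallets left.
Take all of Route 15 (9 pallets, value 60) → 58 pallets left.
All 15 pallets of Route 26 fit (value 43) → 43 remain.
All 21 pallets of Route 9 fit (value 53) → 22 remain.
22 pallets left: a 22/25 share of Route 23 gives 53×22/25 = 46.64.
Total value = 245.64.

245.64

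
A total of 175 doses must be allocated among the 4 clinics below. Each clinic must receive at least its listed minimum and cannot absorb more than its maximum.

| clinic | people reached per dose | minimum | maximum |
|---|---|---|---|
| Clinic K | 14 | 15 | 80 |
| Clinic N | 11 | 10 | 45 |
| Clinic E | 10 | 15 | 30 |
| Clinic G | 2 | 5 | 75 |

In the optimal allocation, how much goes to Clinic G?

20

Meeting every minimum uses 15+10+15+5 = 45 doses, leaving 130.
Highest people reached per dose first: Clinic K 14 > Clinic N 11 > Clinic E 10 > Clinic G 2.
Give Clinic K 65 more to hit its cap of 80 → 65 left.
Give Clinic N 35 more to hit its cap of 45 → 30 left.
Clinic E takes 15 more to reach its cap of 30 → 15 left.
Clinic G has room for 70 more but only 15 remain, so it gets 20.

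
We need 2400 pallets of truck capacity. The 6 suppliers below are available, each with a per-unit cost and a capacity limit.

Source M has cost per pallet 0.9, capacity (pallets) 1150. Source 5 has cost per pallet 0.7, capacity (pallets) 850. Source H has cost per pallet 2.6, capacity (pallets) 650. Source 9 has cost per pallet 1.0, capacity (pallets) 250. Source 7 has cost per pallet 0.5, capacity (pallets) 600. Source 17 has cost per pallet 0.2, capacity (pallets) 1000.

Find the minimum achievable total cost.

1060

Fill from the cheapest supplier first.
Source 17 (0.2): use full 1000 → 1400 pallets to go.
Take 600 from Source 7 at 0.5 → need 800 more.
Take 800 from Source 5 at 0.7 to finish.
Source M, Source 9, Source H: unused.
Cost = 1000×0.2 + 600×0.5 + 800×0.7 = 1060.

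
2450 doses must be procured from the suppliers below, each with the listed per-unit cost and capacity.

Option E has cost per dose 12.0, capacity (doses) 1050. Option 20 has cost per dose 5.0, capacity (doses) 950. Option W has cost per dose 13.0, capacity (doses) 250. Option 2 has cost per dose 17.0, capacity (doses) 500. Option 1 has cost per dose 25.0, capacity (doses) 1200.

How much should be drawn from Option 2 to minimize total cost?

Use suppliers in increasing cost order.
Option 20 at 5.0: take all 950 doses — 1500 still needed.
Option E (12.0): use full 1050 — 450 doses to go.
Take 250 from Option W at 13.0 — need 200 more.
Option 2 at 17.0: take 200 of its 500 — requirement met.
Option 1: unused.

200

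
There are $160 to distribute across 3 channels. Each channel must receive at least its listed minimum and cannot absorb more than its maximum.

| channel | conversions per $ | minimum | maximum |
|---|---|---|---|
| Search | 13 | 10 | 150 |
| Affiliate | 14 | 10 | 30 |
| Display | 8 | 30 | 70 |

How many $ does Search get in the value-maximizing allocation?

Meeting every minimum uses 10+10+30 = 50 $, leaving 110.
Highest conversions per $ first: Affiliate 14 > Search 13 > Display 8.
Affiliate: +20 to 30 (cap) — 90 left.
Search: +90 (room for 140) → 100. Pool exhausted.

100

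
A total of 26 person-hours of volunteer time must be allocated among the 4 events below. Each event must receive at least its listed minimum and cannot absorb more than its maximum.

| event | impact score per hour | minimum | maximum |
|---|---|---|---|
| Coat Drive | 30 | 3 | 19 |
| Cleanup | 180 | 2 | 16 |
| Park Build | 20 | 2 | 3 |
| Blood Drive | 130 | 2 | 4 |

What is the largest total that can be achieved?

3560

Meeting every minimum uses 3+2+2+2 = 9 person-hours, leaving 17.
Order the events by impact score per hour: Cleanup 180 > Blood Drive 130 > Coat Drive 30 > Park Build 20.
Give Cleanup 14 more to hit its cap of 16 — 3 left.
Blood Drive: +2 to 4 (cap) — 1 left.
Coat Drive: +1 (room for 16) → 4. Pool exhausted.
Total = 30×4 + 180×16 + 20×2 + 130×4 = 3560.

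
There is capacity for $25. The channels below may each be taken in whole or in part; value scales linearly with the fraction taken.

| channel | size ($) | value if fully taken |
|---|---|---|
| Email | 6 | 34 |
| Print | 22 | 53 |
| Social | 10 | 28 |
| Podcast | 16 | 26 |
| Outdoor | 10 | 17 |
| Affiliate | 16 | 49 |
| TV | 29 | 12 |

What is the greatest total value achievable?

Sort by value density: Email 34/6≈5.67, Affiliate 49/16≈3.06, Social 28/10≈2.8, Print 53/22≈2.41, Outdoor 17/10≈1.7, Podcast 26/16≈1.62, TV 12/29≈0.414.
Take all of Email (6 $, value 34) ; 19 $ left.
All 16 $ of Affiliate fit (value 49) ; 3 remain.
Only 3 $ remain; take 3/10 of Social for value 28×3/10 = 8.4.
Total value = 91.4.

91.4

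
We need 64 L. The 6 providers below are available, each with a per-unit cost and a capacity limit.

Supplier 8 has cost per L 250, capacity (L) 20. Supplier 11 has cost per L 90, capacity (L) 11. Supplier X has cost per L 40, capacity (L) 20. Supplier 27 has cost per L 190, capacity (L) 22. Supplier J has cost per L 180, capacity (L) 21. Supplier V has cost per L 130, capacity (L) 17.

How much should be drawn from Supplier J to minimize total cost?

Cheapest first:
Take 20 from Supplier X at 40 — need 44 more.
Supplier 11 at 90: take all 11 L — 33 still needed.
Take 17 from Supplier V at 130 — need 16 more.
Supplier J at 180: take 16 of its 21 — requirement met.
Supplier 27, Supplier 8: unused.

16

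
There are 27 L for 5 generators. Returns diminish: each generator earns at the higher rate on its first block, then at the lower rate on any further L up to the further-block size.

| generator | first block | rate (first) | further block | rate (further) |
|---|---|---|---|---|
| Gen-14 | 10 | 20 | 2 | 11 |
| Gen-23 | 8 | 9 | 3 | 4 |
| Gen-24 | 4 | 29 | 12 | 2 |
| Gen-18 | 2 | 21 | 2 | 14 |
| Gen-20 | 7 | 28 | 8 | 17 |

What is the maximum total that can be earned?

622

Treat each block as its own option and order by rate: Gen-24/tier1 29 > Gen-20/tier1 28 > Gen-18/tier1 21 > Gen-14/tier1 20 > Gen-20/tier2 17 > Gen-18/tier2 14 > Gen-14/tier2 11 > Gen-23/tier1 9 > Gen-23/tier2 4 > Gen-24/tier2 2.
Fill Gen-24 tier1 block (4 at 29) → 23 left.
Gen-20/tier1 (28): +7 → 16 left.
Gen-18 tier1 at 21: fill all 2 → 14 left.
Fill Gen-14 tier1 block (10 at 20) → 4 left.
4 remain; put them into Gen-20 tier2 at 17.
Total = 29×4 + 28×7 + 21×2 + 20×10 + 17×4 = 622.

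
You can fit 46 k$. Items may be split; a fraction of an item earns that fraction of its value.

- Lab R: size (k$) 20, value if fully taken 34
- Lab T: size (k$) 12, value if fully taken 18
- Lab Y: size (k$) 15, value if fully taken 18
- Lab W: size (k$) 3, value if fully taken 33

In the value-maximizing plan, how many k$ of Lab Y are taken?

Best value per unit of size first: Lab W 33/3≈11, Lab R 34/20≈1.7, Lab T 18/12≈1.5, Lab Y 18/15≈1.2.
Take all of Lab W (3 k$, value 33) — 43 k$ left.
Lab R: take in full, 20 k$ for value 34 — 23 left.
Take all of Lab T (12 k$, value 18) — 11 k$ left.
Fill the last 11 k$ with part of Lab Y: 11/15 of it earns 13.2.

11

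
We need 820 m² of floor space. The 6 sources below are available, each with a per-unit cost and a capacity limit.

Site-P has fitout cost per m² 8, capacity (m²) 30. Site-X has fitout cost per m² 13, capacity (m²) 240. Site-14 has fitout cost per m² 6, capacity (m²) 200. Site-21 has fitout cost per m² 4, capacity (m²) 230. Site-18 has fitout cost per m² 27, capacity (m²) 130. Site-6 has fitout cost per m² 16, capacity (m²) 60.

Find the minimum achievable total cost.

8060

Use sources in increasing cost order.
Site-21 at 4: take all 230 m² → 590 still needed.
Take 200 from Site-14 at 6 → need 390 more.
Site-P (8): use full 30 → 360 m² to go.
Site-X at 13: take all 240 m² → 120 still needed.
Site-6 (16): use full 60 → 60 m² to go.
Site-18 (27): take the remaining 60 → done.
Cost = 230×4 + 200×6 + 30×8 + 240×13 + 60×16 + 60×27 = 8060.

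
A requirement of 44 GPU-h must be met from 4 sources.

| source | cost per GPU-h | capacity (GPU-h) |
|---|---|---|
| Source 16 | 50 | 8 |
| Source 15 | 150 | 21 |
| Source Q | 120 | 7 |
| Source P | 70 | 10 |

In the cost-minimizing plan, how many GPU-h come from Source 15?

19

Use sources in increasing cost order.
Source 16 at 50: take all 8 GPU-h → 36 still needed.
Source P at 70: take all 10 GPU-h → 26 still needed.
Source Q at 120: take all 7 GPU-h → 19 still needed.
Take 19 from Source 15 at 150 to finish.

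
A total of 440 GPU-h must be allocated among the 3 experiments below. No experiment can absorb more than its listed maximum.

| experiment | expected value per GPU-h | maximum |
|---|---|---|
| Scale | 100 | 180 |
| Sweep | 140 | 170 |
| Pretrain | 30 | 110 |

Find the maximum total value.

44500

Order the experiments by expected value per GPU-h: Sweep 140 > Scale 100 > Pretrain 30.
Sweep: +170 to 170 (cap) — 270 left.
Scale takes 180 to reach its cap of 180 — 90 left.
Only 90 left; Pretrain takes them to reach 90.
Total = 100×180 + 140×170 + 30×90 = 44500.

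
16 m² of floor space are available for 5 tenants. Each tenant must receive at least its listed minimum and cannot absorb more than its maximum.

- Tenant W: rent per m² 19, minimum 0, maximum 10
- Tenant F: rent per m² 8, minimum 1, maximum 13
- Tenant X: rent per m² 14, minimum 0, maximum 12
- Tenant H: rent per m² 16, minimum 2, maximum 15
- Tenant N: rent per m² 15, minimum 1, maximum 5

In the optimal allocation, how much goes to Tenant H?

Meeting every minimum uses 0+1+0+2+1 = 4 m², leaving 12.
Order the tenants by rent per m²: Tenant W 19 > Tenant H 16 > Tenant N 15 > Tenant X 14 > Tenant F 8.
Tenant W: +10 to 10 (cap) → 2 left.
Tenant H has room for 13 more but only 2 remain, so it gets 4.

4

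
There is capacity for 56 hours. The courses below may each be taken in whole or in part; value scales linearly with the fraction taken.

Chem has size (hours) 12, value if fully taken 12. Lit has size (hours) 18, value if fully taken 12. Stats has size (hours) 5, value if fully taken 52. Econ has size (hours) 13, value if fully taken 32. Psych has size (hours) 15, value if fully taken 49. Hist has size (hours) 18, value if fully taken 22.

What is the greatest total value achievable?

160

Best value per unit of size first: Stats 52/5≈10.4, Psych 49/15≈3.27, Econ 32/13≈2.46, Hist 22/18≈1.22, Chem 12/12≈1, Lit 12/18≈0.667.
Stats: take in full, 5 hours for value 52 — 51 left.
All 15 hours of Psych fit (value 49) — 36 remain.
All 13 hours of Econ fit (value 32) — 23 remain.
All 18 hours of Hist fit (value 22) — 5 remain.
5 hours left: a 5/12 share of Chem gives 12×5/12 = 5.
Total value = 160.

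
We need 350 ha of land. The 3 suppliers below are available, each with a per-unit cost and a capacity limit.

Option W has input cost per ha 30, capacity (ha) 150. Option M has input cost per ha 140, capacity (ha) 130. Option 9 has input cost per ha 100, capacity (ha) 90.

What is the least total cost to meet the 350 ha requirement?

Fill from the cheapest supplier first.
Option W (30): use full 150 — 200 ha to go.
Option 9 (100): use full 90 — 110 ha to go.
Option M at 140: take 110 of its 130 — requirement met.
Cost = 150×30 + 90×100 + 110×140 = 28900.

28900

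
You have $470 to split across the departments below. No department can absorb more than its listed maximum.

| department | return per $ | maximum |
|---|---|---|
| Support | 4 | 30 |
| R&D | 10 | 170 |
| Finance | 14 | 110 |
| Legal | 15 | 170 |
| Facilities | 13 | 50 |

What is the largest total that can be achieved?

Highest return per $ first: Legal 15 > Finance 14 > Facilities 13 > R&D 10 > Support 4.
Legal: +170 to 170 (cap) ; 300 left.
Finance takes 110 to reach its cap of 110 ; 190 left.
Give Facilities 50 to hit its cap of 50 ; 140 left.
R&D: +140 (room for 170) → 140. Pool exhausted.
Total = 10×140 + 14×110 + 15×170 + 13×50 = 6140.

6140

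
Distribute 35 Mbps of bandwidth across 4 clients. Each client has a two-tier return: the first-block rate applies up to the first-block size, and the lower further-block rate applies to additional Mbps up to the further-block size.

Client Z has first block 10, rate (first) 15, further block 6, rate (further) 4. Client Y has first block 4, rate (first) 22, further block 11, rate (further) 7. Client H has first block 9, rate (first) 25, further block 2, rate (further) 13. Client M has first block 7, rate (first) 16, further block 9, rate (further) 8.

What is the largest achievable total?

Rank every tier by rate: Client H/T1 25 > Client Y/T1 22 > Client M/T1 16 > Client Z/T1 15 > Client H/T2 13 > Client M/T2 8 > Client Y/T2 7 > Client Z/T2 4.
Client H/T1 (25): +9 ; 26 left.
Client Y T1 at 22: fill all 4 ; 22 left.
Client M/T1 (16): +7 ; 15 left.
Client Z T1 at 15: fill all 10 ; 5 left.
Fill Client H T2 block (2 at 13) ; 3 left.
3 remain; put them into Client M T2 at 8.
Total = 25×9 + 22×4 + 16×7 + 15×10 + 13×2 + 8×3 = 625.

625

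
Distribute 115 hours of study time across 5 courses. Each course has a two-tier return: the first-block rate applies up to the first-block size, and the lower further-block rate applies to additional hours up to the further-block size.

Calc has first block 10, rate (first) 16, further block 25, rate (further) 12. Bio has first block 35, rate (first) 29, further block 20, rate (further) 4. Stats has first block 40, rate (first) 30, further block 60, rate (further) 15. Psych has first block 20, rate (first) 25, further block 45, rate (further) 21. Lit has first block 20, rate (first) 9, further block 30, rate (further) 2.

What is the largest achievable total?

Order all 10 blocks by rate: Stats/tier1 30 > Bio/tier1 29 > Psych/tier1 25 > Psych/tier2 21 > Calc/tier1 16 > Stats/tier2 15 > Calc/tier2 12 > Lit/tier1 9 > Bio/tier2 4 > Lit/tier2 2.
Stats/tier1 (30): +40 ; 75 left.
Bio tier1 at 29: fill all 35 ; 40 left.
Psych tier1 at 25: fill all 20 ; 20 left.
Psych/tier2: +20 of 45 at 21; pool empty.
Total = 30×40 + 29×35 + 25×20 + 21×20 = 3135.

3135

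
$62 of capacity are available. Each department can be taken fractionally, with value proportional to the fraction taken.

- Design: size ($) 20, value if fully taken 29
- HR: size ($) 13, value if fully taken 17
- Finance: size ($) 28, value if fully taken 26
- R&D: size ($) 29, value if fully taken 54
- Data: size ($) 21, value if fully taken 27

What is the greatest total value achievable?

100

Rank by value-to-size ratio: R&D 54/29≈1.86, Design 29/20≈1.45, HR 17/13≈1.31, Data 27/21≈1.29, Finance 26/28≈0.929.
All 29 $ of R&D fit (value 54) — 33 remain.
All 20 $ of Design fit (value 29) — 13 remain.
HR: take in full, 13 $ for value 17 — 0 left.
Total value = 100.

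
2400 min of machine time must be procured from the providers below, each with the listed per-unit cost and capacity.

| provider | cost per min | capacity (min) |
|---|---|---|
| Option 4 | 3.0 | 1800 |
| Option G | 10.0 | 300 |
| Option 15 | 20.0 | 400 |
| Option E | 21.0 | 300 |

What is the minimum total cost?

Fill from the cheapest provider first.
Option 4 (3.0): use full 1800 ; 600 min to go.
Option G (10.0): use full 300 ; 300 min to go.
Option 15 (20.0): take the remaining 300 ; done.
Option E: unused.
Cost = 1800×3.0 + 300×10.0 + 300×20.0 = 14400.

14400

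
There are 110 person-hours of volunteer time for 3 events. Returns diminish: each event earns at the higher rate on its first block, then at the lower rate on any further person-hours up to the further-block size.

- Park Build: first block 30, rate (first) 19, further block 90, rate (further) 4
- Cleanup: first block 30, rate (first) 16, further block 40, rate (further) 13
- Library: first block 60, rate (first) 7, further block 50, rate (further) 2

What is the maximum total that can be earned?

1640

Treat each block as its own option and order by rate: Park Build/T1 19 > Cleanup/T1 16 > Cleanup/T2 13 > Library/T1 7 > Park Build/T2 4 > Library/T2 2.
Park Build T1 at 19: fill all 30 ; 80 left.
Cleanup/T1 (16): +30 ; 50 left.
Fill Cleanup T2 block (40 at 13) ; 10 left.
Library T1 at 7: only 10 left, fill 10.
Total = 19×30 + 16×30 + 13×40 + 7×10 = 1640.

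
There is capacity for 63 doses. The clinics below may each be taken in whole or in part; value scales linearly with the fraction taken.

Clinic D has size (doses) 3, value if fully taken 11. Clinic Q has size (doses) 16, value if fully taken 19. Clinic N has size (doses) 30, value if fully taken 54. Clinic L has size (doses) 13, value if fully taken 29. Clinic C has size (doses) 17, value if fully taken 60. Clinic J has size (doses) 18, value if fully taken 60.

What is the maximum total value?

181.6

Rank by value-to-size ratio: Clinic D 11/3≈3.67, Clinic C 60/17≈3.53, Clinic J 60/18≈3.33, Clinic L 29/13≈2.23, Clinic N 54/30≈1.8, Clinic Q 19/16≈1.19.
Take all of Clinic D (3 doses, value 11) ; 60 doses left.
All 17 doses of Clinic C fit (value 60) ; 43 remain.
All 18 doses of Clinic J fit (value 60) ; 25 remain.
Take all of Clinic L (13 doses, value 29) ; 12 doses left.
Only 12 doses remain; take 12/30 of Clinic N for value 54×12/30 = 21.6.
Total value = 181.6.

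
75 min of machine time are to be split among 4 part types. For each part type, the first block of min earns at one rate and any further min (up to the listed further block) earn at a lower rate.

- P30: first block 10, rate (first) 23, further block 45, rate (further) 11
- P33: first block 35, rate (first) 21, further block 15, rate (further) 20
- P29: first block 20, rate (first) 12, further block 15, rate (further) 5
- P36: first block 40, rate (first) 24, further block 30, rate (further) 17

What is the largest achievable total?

1715

Treat each block as its own option and order by rate: P36/tier1 24 > P30/tier1 23 > P33/tier1 21 > P33/tier2 20 > P36/tier2 17 > P29/tier1 12 > P30/tier2 11 > P29/tier2 5.
P36 tier1 at 24: fill all 40 → 35 left.
P30 tier1 at 23: fill all 10 → 25 left.
25 remain; put them into P33 tier1 at 21.
Total = 24×40 + 23×10 + 21×25 = 1715.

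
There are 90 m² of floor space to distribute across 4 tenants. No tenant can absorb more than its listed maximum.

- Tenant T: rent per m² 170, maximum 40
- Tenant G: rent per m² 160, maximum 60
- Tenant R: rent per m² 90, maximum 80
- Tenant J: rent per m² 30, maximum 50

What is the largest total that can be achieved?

Highest rent per m² first: Tenant T 170 > Tenant G 160 > Tenant R 90 > Tenant J 30.
Tenant T: +40 to 40 (cap) — 50 left.
Tenant G has room for 60 but only 50 remain, so it gets 50.
Total = 170×40 + 160×50 = 14800.

14800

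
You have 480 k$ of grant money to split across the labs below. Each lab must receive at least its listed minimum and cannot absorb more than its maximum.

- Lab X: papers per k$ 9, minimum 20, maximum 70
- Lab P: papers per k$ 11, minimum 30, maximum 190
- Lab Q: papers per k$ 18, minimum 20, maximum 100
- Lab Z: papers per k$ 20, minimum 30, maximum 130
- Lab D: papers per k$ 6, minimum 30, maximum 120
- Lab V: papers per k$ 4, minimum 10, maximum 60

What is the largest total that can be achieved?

Meeting every minimum uses 20+30+20+30+30+10 = 140 k$, leaving 340.
Order the labs by papers per k$: Lab Z 20 > Lab Q 18 > Lab P 11 > Lab X 9 > Lab D 6 > Lab V 4.
Lab Z: +100 to 130 (cap) → 240 left.
Give Lab Q 80 more to hit its cap of 100 → 160 left.
Lab P takes 160 more to reach its cap of 190 → 0 left.
Total = 9×20 + 11×190 + 18×100 + 20×130 + 6×30 + 4×10 = 6890.

6890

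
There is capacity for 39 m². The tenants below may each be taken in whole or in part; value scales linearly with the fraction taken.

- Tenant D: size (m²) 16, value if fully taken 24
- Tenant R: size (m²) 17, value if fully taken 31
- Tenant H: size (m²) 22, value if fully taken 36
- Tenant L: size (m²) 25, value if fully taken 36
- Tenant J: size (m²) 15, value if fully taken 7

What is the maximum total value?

Sort by value density: Tenant R 31/17≈1.82, Tenant H 36/22≈1.64, Tenant D 24/16≈1.5, Tenant L 36/25≈1.44, Tenant J 7/15≈0.467.
All 17 m² of Tenant R fit (value 31) → 22 remain.
Take all of Tenant H (22 m², value 36) → 0 m² left.
Total value = 67.

67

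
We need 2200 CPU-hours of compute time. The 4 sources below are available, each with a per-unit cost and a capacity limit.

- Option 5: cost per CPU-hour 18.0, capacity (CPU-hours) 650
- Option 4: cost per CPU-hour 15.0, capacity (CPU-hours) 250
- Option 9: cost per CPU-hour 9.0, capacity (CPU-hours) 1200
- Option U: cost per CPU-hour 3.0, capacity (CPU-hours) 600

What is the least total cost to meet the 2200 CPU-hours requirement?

Cheapest first:
Option U at 3.0: take all 600 CPU-hours ; 1600 still needed.
Take 1200 from Option 9 at 9.0 ; need 400 more.
Option 4 at 15.0: take all 250 CPU-hours ; 150 still needed.
Option 5 at 18.0: take 150 of its 650 ; requirement met.
Cost = 600×3.0 + 1200×9.0 + 250×15.0 + 150×18.0 = 19050.

19050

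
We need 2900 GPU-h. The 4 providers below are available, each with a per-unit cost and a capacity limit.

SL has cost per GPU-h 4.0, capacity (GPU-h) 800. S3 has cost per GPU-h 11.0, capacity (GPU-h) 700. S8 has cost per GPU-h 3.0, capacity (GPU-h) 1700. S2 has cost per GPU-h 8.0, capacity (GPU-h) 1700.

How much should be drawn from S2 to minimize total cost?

Fill from the cheapest provider first.
Take 1700 from S8 at 3.0 ; need 1200 more.
SL (4.0): use full 800 ; 400 GPU-h to go.
Take 400 from S2 at 8.0 to finish.
S3: unused.

400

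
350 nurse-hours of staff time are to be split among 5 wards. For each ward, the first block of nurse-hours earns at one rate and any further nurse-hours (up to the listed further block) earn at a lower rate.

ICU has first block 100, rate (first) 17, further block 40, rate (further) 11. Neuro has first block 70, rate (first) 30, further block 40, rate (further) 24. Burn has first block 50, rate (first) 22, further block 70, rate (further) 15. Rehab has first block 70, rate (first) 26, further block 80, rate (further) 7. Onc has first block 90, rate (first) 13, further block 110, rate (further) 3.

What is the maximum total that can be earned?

Rank every tier by rate: Neuro/T1 30 > Rehab/T1 26 > Neuro/T2 24 > Burn/T1 22 > ICU/T1 17 > Burn/T2 15 > Onc/T1 13 > ICU/T2 11 > Rehab/T2 7 > Onc/T2 3.
Neuro T1 at 30: fill all 70 → 280 left.
Fill Rehab T1 block (70 at 26) → 210 left.
Neuro/T2 (24): +40 → 170 left.
Burn/T1 (22): +50 → 120 left.
ICU/T1 (17): +100 → 20 left.
20 remain; put them into Burn T2 at 15.
Total = 30×70 + 26×70 + 24×40 + 22×50 + 17×100 + 15×20 = 7980.

7980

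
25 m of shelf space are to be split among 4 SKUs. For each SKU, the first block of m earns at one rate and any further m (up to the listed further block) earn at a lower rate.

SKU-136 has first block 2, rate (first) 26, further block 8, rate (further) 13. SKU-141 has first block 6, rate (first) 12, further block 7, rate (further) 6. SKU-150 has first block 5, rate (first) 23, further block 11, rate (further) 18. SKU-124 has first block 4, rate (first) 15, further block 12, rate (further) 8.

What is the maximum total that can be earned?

Treat each block as its own option and order by rate: SKU-136/tier1 26 > SKU-150/tier1 23 > SKU-150/tier2 18 > SKU-124/tier1 15 > SKU-136/tier2 13 > SKU-141/tier1 12 > SKU-124/tier2 8 > SKU-141/tier2 6.
SKU-136/tier1 (26): +2 ; 23 left.
SKU-150 tier1 at 23: fill all 5 ; 18 left.
SKU-150 tier2 at 18: fill all 11 ; 7 left.
SKU-124 tier1 at 15: fill all 4 ; 3 left.
3 remain; put them into SKU-136 tier2 at 13.
Total = 26×2 + 23×5 + 18×11 + 15×4 + 13×3 = 464.

464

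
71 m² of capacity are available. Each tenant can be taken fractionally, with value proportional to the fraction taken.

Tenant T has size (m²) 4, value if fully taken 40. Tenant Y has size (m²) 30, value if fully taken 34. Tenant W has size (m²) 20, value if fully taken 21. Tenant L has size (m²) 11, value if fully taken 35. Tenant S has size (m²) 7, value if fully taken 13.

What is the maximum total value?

Best value per unit of size first: Tenant T 40/4≈10, Tenant L 35/11≈3.18, Tenant S 13/7≈1.86, Tenant Y 34/30≈1.13, Tenant W 21/20≈1.05.
Tenant T: take in full, 4 m² for value 40 ; 67 left.
Tenant L: take in full, 11 m² for value 35 ; 56 left.
Take all of Tenant S (7 m², value 13) ; 49 m² left.
Tenant Y: take in full, 30 m² for value 34 ; 19 left.
Fill the last 19 m² with part of Tenant W: 19/20 of it earns 19.95.
Total value = 141.95.

141.95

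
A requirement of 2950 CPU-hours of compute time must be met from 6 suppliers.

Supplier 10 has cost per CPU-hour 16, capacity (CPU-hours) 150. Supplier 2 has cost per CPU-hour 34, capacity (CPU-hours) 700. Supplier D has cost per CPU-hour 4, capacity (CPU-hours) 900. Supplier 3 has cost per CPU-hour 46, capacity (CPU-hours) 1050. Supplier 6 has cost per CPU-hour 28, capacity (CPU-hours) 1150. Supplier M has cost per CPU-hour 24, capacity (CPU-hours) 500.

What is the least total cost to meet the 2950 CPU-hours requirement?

58700

Cheapest first:
Supplier D at 4: take all 900 CPU-hours → 2050 still needed.
Take 150 from Supplier 10 at 16 → need 1900 more.
Supplier M at 24: take all 500 CPU-hours → 1400 still needed.
Take 1150 from Supplier 6 at 28 → need 250 more.
Supplier 2 at 34: take 250 of its 700 → requirement met.
Supplier 3: unused.
Cost = 900×4 + 150×16 + 500×24 + 1150×28 + 250×34 = 58700.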